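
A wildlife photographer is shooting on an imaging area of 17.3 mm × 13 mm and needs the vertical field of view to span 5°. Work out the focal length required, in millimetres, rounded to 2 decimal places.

From α = 2·arctan(h/2f) we get f = h / (2·tan(α/2)).
With h = 13 mm and α/2 = 2.5°, tan(α/2) ≈ 0.04366, so f ≈ 13 / 0.08732 ≈ 148.8745 mm.

148.87 mm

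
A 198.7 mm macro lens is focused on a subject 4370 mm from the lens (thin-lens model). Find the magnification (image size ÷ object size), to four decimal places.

Thin lens: 1/f = 1/dₒ + 1/dᵢ → 1/dᵢ = 1/198.7 − 1/4370 = 0.0048039 mm⁻¹, so dᵢ ≈ 208.1651 mm.
Magnification m = dᵢ/dₒ = 208.1651/4370 ≈ 0.04764.

0.0476×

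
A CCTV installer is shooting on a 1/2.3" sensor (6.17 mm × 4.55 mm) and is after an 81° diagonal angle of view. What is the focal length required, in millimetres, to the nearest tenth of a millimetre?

4.5 mm

Sensor diagonal = √(6.17² + 4.55²) = √58.7714 ≈ 7.6663 mm.
From α = 2·arctan(d/2f) we get f = d / (2·tan(α/2)).
With d = 7.6663 mm and α/2 = 40.5°, tan(α/2) ≈ 0.85408, so f ≈ 7.6663 / 1.70816 ≈ 4.4880 mm.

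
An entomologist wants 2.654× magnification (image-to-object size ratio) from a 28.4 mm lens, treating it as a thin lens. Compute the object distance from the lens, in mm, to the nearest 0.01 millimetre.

With m = dᵢ/dₒ and 1/f = 1/dₒ + 1/dᵢ, substituting dᵢ = m·dₒ gives 1/f = (1 + 1/m)/dₒ, hence dₒ = f·(1 + 1/m).
dₒ = 28.4 × (1 + 1/2.654) = 28.4 × 1.37679 ≈ 39.101 mm.

39.10 mm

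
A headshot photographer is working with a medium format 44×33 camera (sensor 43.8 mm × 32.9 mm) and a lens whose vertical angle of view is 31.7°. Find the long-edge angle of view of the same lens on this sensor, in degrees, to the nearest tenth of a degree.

41.4°

From the vertical AOV: f = 32.9 / (2·tan(15.85°)) = 32.9 / 0.56783 ≈ 57.9400 mm.
Long-edge AOV = 2·arctan(43.8 / (2 × 57.9400)) = 2·arctan(0.37798) ≈ 41.4109°.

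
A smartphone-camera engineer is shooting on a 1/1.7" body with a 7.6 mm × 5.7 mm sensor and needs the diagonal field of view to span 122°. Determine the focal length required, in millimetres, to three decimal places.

Sensor diagonal = √(7.6² + 5.7²) = √90.2500 ≈ 9.5000 mm.
From α = 2·arctan(d/2f) we get f = d / (2·tan(α/2)).
With d = 9.5000 mm and α/2 = 61°, tan(α/2) ≈ 1.80405, so f ≈ 9.5000 / 3.60810 ≈ 2.6330 mm.

2.633 mm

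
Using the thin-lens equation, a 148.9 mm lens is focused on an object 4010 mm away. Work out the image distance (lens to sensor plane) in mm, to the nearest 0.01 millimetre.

154.64 mm

1/dᵢ = 1/f − 1/dₒ = 1/148.9 − 1/4010 = 0.0064665 mm⁻¹.
dᵢ = 1/0.0064665 ≈ 154.6422 mm.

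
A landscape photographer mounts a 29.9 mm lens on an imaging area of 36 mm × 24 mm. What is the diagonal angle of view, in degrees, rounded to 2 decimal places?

71.77°

Sensor diagonal = √(36² + 24²) = √1872.0000 ≈ 43.2666 mm.
Angle of view α = 2·arctan(d/2f) with d = 43.2666 mm and f = 29.9 mm.
d/2f = 0.72352; arctan(0.72352) ≈ 35.8866°, so α ≈ 71.7731°.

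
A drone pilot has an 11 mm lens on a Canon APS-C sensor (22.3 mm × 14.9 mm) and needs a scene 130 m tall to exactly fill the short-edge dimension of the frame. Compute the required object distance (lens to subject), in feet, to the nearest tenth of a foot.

314.9 ft

W: 130 m = 130000 mm.
Magnification m = h/W = dᵢ/dₒ; combined with 1/f = 1/dₒ + 1/dᵢ this gives dₒ = f·(1 + W/h).
dₒ = 11 mm × (1 + 130000/14.9) = 11 × 8725.8322 ≈ 95984.154 mm = 95984.154/304.8 ft = 314.909 ft.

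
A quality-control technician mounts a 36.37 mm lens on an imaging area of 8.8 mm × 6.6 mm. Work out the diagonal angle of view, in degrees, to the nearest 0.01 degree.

17.20°

Sensor diagonal = √(8.8² + 6.6²) = √121.0000 ≈ 11.0000 mm.
Angle of view α = 2·arctan(d/2f) with d = 11.0000 mm and f = 36.37 mm.
d/2f = 0.15122; arctan(0.15122) ≈ 8.5993°, so α ≈ 17.1986°.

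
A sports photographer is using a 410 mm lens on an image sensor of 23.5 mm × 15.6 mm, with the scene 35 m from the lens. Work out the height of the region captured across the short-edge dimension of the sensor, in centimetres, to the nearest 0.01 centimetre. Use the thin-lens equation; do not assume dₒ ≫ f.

131.61 cm

dₒ: 35 m = 35000 mm.
Similar triangles through the lens centre give W/dₒ = h/dᵢ; with 1/f = 1/dₒ + 1/dᵢ this gives W = h·(dₒ − f)/f.
W = 15.6 mm × (35000 − 410) / 410 = 15.6 × 84.3659 ≈ 1316.107 mm = 131.611 cm.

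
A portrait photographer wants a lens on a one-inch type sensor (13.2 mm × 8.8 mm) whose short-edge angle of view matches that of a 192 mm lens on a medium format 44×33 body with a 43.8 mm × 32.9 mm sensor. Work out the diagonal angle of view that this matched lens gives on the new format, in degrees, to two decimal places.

Equal short-edge AOV ⇒ f₂ = f₁ · 8.8/32.9 = 192 × 0.26748 ≈ 51.3556 mm.
Sensor diagonal = √(13.2² + 8.8²) = √251.6800 ≈ 15.8644 mm.
Diagonal AOV on the new format = 2·arctan(15.8644 / (2 × 51.3556)) = 2·arctan(0.15446) ≈ 17.5606°.

17.56°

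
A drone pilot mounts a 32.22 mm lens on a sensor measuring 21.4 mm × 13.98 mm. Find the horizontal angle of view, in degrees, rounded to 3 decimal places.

Angle of view α = 2·arctan(w/2f) with w = 21.4 mm and f = 32.22 mm.
w/2f = 0.33209; arctan(0.33209) ≈ 18.3709°, so α ≈ 36.7418°.

36.742°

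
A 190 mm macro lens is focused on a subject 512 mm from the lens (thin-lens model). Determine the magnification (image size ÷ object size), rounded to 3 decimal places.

0.590×

Thin lens: 1/f = 1/dₒ + 1/dᵢ → 1/dᵢ = 1/190 − 1/512 = 0.0033100 mm⁻¹, so dᵢ ≈ 302.1118 mm.
Magnification m = dᵢ/dₒ = 302.1118/512 ≈ 0.59006.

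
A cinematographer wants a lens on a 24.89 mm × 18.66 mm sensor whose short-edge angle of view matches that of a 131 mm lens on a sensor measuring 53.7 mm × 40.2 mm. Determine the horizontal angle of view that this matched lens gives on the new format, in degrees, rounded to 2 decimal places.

Equal short-edge AOV ⇒ f₂ = f₁ · 18.66/40.2 = 131 × 0.46418 ≈ 60.8075 mm.
Horizontal AOV on the new format = 2·arctan(24.89 / (2 × 60.8075)) = 2·arctan(0.20466) ≈ 23.1331°.

23.13°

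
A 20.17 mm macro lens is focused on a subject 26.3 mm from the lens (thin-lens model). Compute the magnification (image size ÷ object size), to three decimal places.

3.290×

Thin lens: 1/f = 1/dₒ + 1/dᵢ → 1/dᵢ = 1/20.17 − 1/26.3 = 0.0115558 mm⁻¹, so dᵢ ≈ 86.5369 mm.
Magnification m = dᵢ/dₒ = 86.5369/26.3 ≈ 3.29038.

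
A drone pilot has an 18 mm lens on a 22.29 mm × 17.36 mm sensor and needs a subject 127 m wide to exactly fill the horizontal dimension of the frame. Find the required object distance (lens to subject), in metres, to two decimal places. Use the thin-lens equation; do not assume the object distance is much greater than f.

W: 127 m = 127000 mm.
Magnification m = w/W = dᵢ/dₒ; combined with 1/f = 1/dₒ + 1/dᵢ this gives dₒ = f·(1 + W/w).
dₒ = 18 mm × (1 + 127000/22.29) = 18 × 5698.6223 ≈ 102575.201 mm = 102.575 m.

102.58 m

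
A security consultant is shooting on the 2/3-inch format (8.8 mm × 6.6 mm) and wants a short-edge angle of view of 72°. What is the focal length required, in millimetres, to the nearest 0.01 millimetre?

4.54 mm

From α = 2·arctan(h/2f) we get f = h / (2·tan(α/2)).
With h = 6.6 mm and α/2 = 36°, tan(α/2) ≈ 0.72654, so f ≈ 6.6 / 1.45309 ≈ 4.5421 mm.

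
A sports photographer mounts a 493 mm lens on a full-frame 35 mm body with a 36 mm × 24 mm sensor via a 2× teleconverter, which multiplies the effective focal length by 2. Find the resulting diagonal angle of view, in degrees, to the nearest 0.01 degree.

Effective focal length f = 493 × 2 = 986 mm.
Sensor diagonal = √(36² + 24²) = √1872.0000 ≈ 43.2666 mm.
α = 2·arctan(43.267 / (2 × 986)) = 2·arctan(0.02194) ≈ 2.5138°.

2.51°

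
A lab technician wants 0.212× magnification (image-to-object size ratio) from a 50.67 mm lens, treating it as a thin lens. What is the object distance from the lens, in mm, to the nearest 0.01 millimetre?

With m = dᵢ/dₒ and 1/f = 1/dₒ + 1/dᵢ, substituting dᵢ = m·dₒ gives 1/f = (1 + 1/m)/dₒ, hence dₒ = f·(1 + 1/m).
dₒ = 50.67 × (1 + 1/0.212) = 50.67 × 5.71698 ≈ 289.679 mm.

289.68 mm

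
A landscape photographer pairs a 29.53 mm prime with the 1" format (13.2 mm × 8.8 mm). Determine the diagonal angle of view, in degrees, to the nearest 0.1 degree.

Sensor diagonal = √(13.2² + 8.8²) = √251.6800 ≈ 15.8644 mm.
Angle of view α = 2·arctan(d/2f) with d = 15.8644 mm and f = 29.53 mm.
d/2f = 0.26862; arctan(0.26862) ≈ 15.0356°, so α ≈ 30.0712°.

30.1°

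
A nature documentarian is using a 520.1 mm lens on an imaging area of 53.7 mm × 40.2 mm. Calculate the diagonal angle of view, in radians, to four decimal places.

Sensor diagonal = √(53.7² + 40.2²) = √4499.7300 ≈ 67.0800 mm.
Angle of view α = 2·arctan(d/2f) with d = 67.0800 mm and f = 520.1 mm.
d/2f = 0.06449; arctan(0.06449) ≈ 0.0644 rad, so α ≈ 0.1288 rad.

0.1288 rad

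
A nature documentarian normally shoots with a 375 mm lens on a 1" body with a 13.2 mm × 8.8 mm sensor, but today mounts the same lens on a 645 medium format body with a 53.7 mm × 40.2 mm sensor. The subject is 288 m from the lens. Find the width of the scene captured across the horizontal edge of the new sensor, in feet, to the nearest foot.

The focal length stays 375 mm; the relevant sensor dimension is now w = 53.7 mm. Object distance dₒ = 288 m = 288000 mm.
Thin-lens field width W = w·(dₒ − f)/f = 53.7 × (288000 − 375)/375 ≈ 41187.900 mm = 41187.900/304.8 ft = 135.131 ft.

135 ft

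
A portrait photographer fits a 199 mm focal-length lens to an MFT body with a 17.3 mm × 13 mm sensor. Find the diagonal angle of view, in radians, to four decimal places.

Sensor diagonal = √(17.3² + 13²) = √468.2900 ≈ 21.6400 mm.
Angle of view α = 2·arctan(d/2f) with d = 21.6400 mm and f = 199 mm.
d/2f = 0.05437; arctan(0.05437) ≈ 0.0543 rad, so α ≈ 0.1086 rad.

0.1086 rad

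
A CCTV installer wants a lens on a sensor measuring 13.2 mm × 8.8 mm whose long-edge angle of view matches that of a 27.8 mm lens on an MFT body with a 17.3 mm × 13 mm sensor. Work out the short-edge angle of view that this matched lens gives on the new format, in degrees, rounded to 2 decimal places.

Equal long-edge AOV ⇒ f₂ = f₁ · 13.2/17.3 = 27.8 × 0.76301 ≈ 21.2116 mm.
Short-edge AOV on the new format = 2·arctan(8.8 / (2 × 21.2116)) = 2·arctan(0.20743) ≈ 23.4378°.

23.44°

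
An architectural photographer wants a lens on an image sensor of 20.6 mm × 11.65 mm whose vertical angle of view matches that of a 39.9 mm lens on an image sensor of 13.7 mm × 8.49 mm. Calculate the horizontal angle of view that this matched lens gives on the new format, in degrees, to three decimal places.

Equal vertical AOV ⇒ f₂ = f₁ · 11.65/8.49 = 39.9 × 1.37220 ≈ 54.7509 mm.
Horizontal AOV on the new format = 2·arctan(20.6 / (2 × 54.7509)) = 2·arctan(0.18812) ≈ 21.3085°.

21.308°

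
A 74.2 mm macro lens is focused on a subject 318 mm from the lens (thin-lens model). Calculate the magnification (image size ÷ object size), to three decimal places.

0.304×

Thin lens: 1/f = 1/dₒ + 1/dᵢ → 1/dᵢ = 1/74.2 − 1/318 = 0.0103324 mm⁻¹, so dᵢ ≈ 96.7826 mm.
Magnification m = dᵢ/dₒ = 96.7826/318 ≈ 0.30435.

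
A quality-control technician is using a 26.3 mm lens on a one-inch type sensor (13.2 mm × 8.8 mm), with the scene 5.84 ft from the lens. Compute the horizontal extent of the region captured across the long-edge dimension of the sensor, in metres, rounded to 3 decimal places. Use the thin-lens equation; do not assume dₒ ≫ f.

dₒ: 5.84 ft × 304.8 mm/ft = 1780.03 mm.
Similar triangles through the lens centre give W/dₒ = w/dᵢ; with 1/f = 1/dₒ + 1/dᵢ this gives W = w·(dₒ − f)/f.
W = 13.2 mm × (1780.03 − 26.3) / 26.3 = 13.2 × 66.6818 ≈ 880.200 mm = 0.8802 m.

0.880 m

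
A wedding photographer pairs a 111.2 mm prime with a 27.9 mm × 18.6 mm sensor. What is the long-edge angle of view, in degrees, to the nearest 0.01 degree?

14.30°

Angle of view α = 2·arctan(w/2f) with w = 27.9 mm and f = 111.2 mm.
w/2f = 0.12545; arctan(0.12545) ≈ 7.1504°, so α ≈ 14.3008°.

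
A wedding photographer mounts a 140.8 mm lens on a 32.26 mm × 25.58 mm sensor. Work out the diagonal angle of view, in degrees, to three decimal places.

16.636°

Sensor diagonal = √(32.26² + 25.58²) = √1695.0440 ≈ 41.1709 mm.
Angle of view α = 2·arctan(d/2f) with d = 41.1709 mm and f = 140.8 mm.
d/2f = 0.14620; arctan(0.14620) ≈ 8.3179°, so α ≈ 16.6358°.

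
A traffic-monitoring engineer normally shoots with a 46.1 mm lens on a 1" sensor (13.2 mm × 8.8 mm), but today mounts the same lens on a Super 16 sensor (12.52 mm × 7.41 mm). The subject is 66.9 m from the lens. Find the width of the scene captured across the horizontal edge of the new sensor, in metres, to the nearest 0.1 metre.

The focal length stays 46.1 mm; the relevant sensor dimension is now w = 12.52 mm. Object distance dₒ = 66.9 m = 66900 mm.
Thin-lens field width W = w·(dₒ − f)/f = 12.52 × (66900 − 46.1)/46.1 ≈ 18156.417 mm = 18.1564 m.

18.2 m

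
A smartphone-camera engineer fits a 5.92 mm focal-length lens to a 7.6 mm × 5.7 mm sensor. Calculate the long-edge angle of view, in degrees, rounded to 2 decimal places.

Angle of view α = 2·arctan(w/2f) with w = 7.6 mm and f = 5.92 mm.
w/2f = 0.64189; arctan(0.64189) ≈ 32.6961°, so α ≈ 65.3922°.

65.39°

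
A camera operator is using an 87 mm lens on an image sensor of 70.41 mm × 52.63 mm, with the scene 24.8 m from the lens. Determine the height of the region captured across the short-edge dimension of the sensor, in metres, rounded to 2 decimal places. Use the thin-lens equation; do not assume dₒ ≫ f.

dₒ: 24.8 m = 24800 mm.
Similar triangles through the lens centre give W/dₒ = h/dᵢ; with 1/f = 1/dₒ + 1/dᵢ this gives W = h·(dₒ − f)/f.
W = 52.63 mm × (24800 − 87) / 87 = 52.63 × 284.0575 ≈ 14949.945 mm = 14.9499 m.

14.95 m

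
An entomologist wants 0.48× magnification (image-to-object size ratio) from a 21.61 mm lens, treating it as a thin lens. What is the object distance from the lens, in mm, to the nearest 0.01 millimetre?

With m = dᵢ/dₒ and 1/f = 1/dₒ + 1/dᵢ, substituting dᵢ = m·dₒ gives 1/f = (1 + 1/m)/dₒ, hence dₒ = f·(1 + 1/m).
dₒ = 21.61 × (1 + 1/0.48) = 21.61 × 3.08333 ≈ 66.631 mm.

66.63 mm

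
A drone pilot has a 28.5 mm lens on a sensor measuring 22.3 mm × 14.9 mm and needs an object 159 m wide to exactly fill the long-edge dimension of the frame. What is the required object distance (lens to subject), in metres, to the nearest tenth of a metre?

W: 159 m = 159000 mm.
Magnification m = w/W = dᵢ/dₒ; combined with 1/f = 1/dₒ + 1/dᵢ this gives dₒ = f·(1 + W/w).
dₒ = 28.5 mm × (1 + 159000/22.3) = 28.5 × 7131.0448 ≈ 203234.778 mm = 203.235 m.

203.2 m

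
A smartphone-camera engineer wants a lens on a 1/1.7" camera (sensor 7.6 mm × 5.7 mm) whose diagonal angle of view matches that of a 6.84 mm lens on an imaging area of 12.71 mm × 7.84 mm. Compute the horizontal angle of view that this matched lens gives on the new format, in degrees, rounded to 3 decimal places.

82.262°

Sensor diagonal = √(12.71² + 7.84²) = √223.0097 ≈ 14.9335 mm.
Sensor diagonal = √(7.6² + 5.7²) = √90.2500 ≈ 9.5000 mm.
Equal diagonal AOV ⇒ f₂ = f₁ · 9.5000/14.9335 = 6.84 × 0.63615 ≈ 4.3513 mm.
Horizontal AOV on the new format = 2·arctan(7.6 / (2 × 4.3513)) = 2·arctan(0.87330) ≈ 82.2617°.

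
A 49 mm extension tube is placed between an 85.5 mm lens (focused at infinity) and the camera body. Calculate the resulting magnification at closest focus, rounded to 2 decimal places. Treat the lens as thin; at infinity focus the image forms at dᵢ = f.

The tube moves the image plane from f to f + e, so dᵢ = 85.5 + 49 = 134.5 mm. Focus is achieved when 1/f = 1/dₒ + 1/dᵢ, giving dₒ = 1/(1/f − 1/(f+e)).
Magnification m = dᵢ/dₒ = (f+e)·(1/f − 1/(f+e)) = e/f = 49/85.5 ≈ 0.5731.

0.57×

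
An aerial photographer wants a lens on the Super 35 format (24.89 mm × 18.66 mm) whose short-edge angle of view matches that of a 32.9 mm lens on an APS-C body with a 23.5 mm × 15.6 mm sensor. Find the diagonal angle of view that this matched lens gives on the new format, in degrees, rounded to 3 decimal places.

Equal short-edge AOV ⇒ f₂ = f₁ · 18.66/15.6 = 32.9 × 1.19615 ≈ 39.3535 mm.
Sensor diagonal = √(24.89² + 18.66²) = √967.7077 ≈ 31.1080 mm.
Diagonal AOV on the new format = 2·arctan(31.1080 / (2 × 39.3535)) = 2·arctan(0.39524) ≈ 43.1317°.

43.132°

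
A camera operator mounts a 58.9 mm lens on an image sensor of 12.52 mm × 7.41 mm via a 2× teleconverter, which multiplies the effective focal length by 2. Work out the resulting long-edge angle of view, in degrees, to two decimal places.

6.08°

Effective focal length f = 58.9 × 2 = 117.8 mm.
α = 2·arctan(12.52 / (2 × 117.8)) = 2·arctan(0.05314) ≈ 6.0838°.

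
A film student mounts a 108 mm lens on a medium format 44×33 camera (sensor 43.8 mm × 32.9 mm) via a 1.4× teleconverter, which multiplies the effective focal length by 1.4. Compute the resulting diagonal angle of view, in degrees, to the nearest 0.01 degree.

20.54°

Effective focal length f = 108 × 1.4 = 151.2 mm.
Sensor diagonal = √(43.8² + 32.9²) = √3000.8500 ≈ 54.7800 mm.
α = 2·arctan(54.780 / (2 × 151.2)) = 2·arctan(0.18115) ≈ 20.5357°.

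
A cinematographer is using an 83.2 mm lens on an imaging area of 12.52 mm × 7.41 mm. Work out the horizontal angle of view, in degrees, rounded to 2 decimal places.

8.61°

Angle of view α = 2·arctan(w/2f) with w = 12.52 mm and f = 83.2 mm.
w/2f = 0.07524; arctan(0.07524) ≈ 4.3028°, so α ≈ 8.6057°.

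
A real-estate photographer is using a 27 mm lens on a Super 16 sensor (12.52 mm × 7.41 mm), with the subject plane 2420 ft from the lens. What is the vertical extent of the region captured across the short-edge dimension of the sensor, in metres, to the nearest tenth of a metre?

202.4 m

dₒ: 2420 ft × 304.8 mm/ft = 737615.98 mm.
Similar triangles through the lens centre give W/dₒ = h/dᵢ; with 1/f = 1/dₒ + 1/dᵢ this gives W = h·(dₒ − f)/f.
W = 7.41 mm × (737616 − 27) / 27 = 7.41 × 27318.1102 ≈ 202427.197 mm = 202.427 m.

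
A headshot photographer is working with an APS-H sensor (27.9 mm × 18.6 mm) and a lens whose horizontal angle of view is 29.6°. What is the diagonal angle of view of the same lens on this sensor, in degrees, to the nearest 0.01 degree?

From the horizontal AOV: f = 27.9 / (2·tan(14.8°)) = 27.9 / 0.52842 ≈ 52.7986 mm.
Sensor diagonal = √(27.9² + 18.6²) = √1124.3700 ≈ 33.5316 mm.
Diagonal AOV = 2·arctan(33.5316 / (2 × 52.7986)) = 2·arctan(0.31754) ≈ 35.2337°.

35.23°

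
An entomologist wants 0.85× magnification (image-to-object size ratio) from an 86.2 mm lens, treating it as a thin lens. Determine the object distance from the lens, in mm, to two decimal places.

187.61 mm

With m = dᵢ/dₒ and 1/f = 1/dₒ + 1/dᵢ, substituting dᵢ = m·dₒ gives 1/f = (1 + 1/m)/dₒ, hence dₒ = f·(1 + 1/m).
dₒ = 86.2 × (1 + 1/0.85) = 86.2 × 2.17647 ≈ 187.612 mm.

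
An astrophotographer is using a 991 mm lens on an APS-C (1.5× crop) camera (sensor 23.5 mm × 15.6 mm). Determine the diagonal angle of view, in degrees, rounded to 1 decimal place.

1.6°

Sensor diagonal = √(23.5² + 15.6²) = √795.6100 ≈ 28.2066 mm.
Angle of view α = 2·arctan(d/2f) with d = 28.2066 mm and f = 991 mm.
d/2f = 0.01423; arctan(0.01423) ≈ 0.8153°, so α ≈ 1.6307°.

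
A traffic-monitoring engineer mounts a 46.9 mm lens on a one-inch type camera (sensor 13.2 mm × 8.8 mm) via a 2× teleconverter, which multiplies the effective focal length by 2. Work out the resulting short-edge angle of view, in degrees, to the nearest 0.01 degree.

5.37°

Effective focal length f = 46.9 × 2 = 93.8 mm.
α = 2·arctan(8.8 / (2 × 93.8)) = 2·arctan(0.04691) ≈ 5.3714°.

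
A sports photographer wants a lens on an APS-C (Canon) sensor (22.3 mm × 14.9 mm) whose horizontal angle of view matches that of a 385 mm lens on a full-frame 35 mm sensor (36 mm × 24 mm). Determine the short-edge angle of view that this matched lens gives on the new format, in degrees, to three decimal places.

3.579°

Equal horizontal AOV ⇒ f₂ = f₁ · 22.3/36 = 385 × 0.61944 ≈ 238.4861 mm.
Short-edge AOV on the new format = 2·arctan(14.9 / (2 × 238.4861)) = 2·arctan(0.03124) ≈ 3.5785°.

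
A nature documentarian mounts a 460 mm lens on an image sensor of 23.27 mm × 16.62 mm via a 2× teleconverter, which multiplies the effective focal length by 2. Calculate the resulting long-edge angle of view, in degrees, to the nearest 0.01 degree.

Effective focal length f = 460 × 2 = 920 mm.
α = 2·arctan(23.27 / (2 × 920)) = 2·arctan(0.01265) ≈ 1.4491°.

1.45°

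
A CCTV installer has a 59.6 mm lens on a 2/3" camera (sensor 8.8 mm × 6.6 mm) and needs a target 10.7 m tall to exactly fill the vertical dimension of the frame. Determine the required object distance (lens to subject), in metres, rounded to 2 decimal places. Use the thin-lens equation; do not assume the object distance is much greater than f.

W: 10.7 m = 10700 mm.
Magnification m = h/W = dᵢ/dₒ; combined with 1/f = 1/dₒ + 1/dᵢ this gives dₒ = f·(1 + W/h).
dₒ = 59.6 mm × (1 + 10700/6.6) = 59.6 × 1622.2121 ≈ 96683.842 mm = 96.6838 m.

96.68 m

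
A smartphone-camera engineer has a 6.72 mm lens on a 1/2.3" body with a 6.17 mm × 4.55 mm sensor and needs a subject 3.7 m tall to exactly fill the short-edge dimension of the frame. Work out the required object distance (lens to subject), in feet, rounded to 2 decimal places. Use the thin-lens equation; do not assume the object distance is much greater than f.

W: 3.7 m = 3700 mm.
Magnification m = h/W = dᵢ/dₒ; combined with 1/f = 1/dₒ + 1/dᵢ this gives dₒ = f·(1 + W/h).
dₒ = 6.72 mm × (1 + 3700/4.55) = 6.72 × 814.1868 ≈ 5471.335 mm = 5471.335/304.8 ft = 17.9506 ft.

17.95 ft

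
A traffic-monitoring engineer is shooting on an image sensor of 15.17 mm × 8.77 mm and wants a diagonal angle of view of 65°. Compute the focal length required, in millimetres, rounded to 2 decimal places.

13.75 mm

Sensor diagonal = √(15.17² + 8.77²) = √307.0418 ≈ 17.5226 mm.
From α = 2·arctan(d/2f) we get f = d / (2·tan(α/2)).
With d = 17.5226 mm and α/2 = 32.5°, tan(α/2) ≈ 0.63707, so f ≈ 17.5226 / 1.27414 ≈ 13.7525 mm.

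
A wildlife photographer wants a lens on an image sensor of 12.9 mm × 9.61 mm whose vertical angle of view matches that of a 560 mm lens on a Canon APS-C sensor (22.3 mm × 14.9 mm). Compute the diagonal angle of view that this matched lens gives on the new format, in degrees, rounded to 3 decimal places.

2.551°

Equal vertical AOV ⇒ f₂ = f₁ · 9.61/14.9 = 560 × 0.64497 ≈ 361.1812 mm.
Sensor diagonal = √(12.9² + 9.61²) = √258.7621 ≈ 16.0861 mm.
Diagonal AOV on the new format = 2·arctan(16.0861 / (2 × 361.1812)) = 2·arctan(0.02227) ≈ 2.5514°.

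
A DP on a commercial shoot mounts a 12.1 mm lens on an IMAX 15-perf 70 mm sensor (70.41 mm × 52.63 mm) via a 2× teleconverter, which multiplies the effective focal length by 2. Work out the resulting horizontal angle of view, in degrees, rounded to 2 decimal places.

Effective focal length f = 12.1 × 2 = 24.2 mm.
α = 2·arctan(70.41 / (2 × 24.2)) = 2·arctan(1.45475) ≈ 110.9906°.

110.99°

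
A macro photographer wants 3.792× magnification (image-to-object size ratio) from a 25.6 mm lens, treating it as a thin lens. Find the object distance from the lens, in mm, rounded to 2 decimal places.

With m = dᵢ/dₒ and 1/f = 1/dₒ + 1/dᵢ, substituting dᵢ = m·dₒ gives 1/f = (1 + 1/m)/dₒ, hence dₒ = f·(1 + 1/m).
dₒ = 25.6 × (1 + 1/3.792) = 25.6 × 1.26371 ≈ 32.351 mm.

32.35 mm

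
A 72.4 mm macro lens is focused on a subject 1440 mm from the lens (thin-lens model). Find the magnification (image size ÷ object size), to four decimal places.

0.0529×

Thin lens: 1/f = 1/dₒ + 1/dᵢ → 1/dᵢ = 1/72.4 − 1/1440 = 0.0131177 mm⁻¹, so dᵢ ≈ 76.2328 mm.
Magnification m = dᵢ/dₒ = 76.2328/1440 ≈ 0.05294.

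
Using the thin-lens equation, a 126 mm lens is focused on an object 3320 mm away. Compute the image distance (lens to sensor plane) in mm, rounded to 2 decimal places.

1/dᵢ = 1/f − 1/dₒ = 1/126 − 1/3320 = 0.0076353 mm⁻¹.
dᵢ = 1/0.0076353 ≈ 130.9706 mm.

130.97 mm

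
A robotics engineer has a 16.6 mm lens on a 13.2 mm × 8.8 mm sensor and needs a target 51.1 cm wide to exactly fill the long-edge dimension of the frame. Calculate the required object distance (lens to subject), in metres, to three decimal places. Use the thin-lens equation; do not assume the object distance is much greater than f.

0.659 m

W: 51.1 cm = 511 mm.
Magnification m = w/W = dᵢ/dₒ; combined with 1/f = 1/dₒ + 1/dᵢ this gives dₒ = f·(1 + W/w).
dₒ = 16.6 mm × (1 + 511/13.2) = 16.6 × 39.7121 ≈ 659.221 mm = 0.659221 m.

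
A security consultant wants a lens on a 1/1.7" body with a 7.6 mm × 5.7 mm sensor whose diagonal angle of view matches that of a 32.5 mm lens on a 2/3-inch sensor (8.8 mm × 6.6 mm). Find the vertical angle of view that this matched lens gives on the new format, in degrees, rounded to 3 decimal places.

11.596°

Sensor diagonal = √(8.8² + 6.6²) = √121.0000 ≈ 11.0000 mm.
Sensor diagonal = √(7.6² + 5.7²) = √90.2500 ≈ 9.5000 mm.
Equal diagonal AOV ⇒ f₂ = f₁ · 9.5000/11.0000 = 32.5 × 0.86364 ≈ 28.0682 mm.
Vertical AOV on the new format = 2·arctan(5.7 / (2 × 28.0682)) = 2·arctan(0.10154) ≈ 11.5957°.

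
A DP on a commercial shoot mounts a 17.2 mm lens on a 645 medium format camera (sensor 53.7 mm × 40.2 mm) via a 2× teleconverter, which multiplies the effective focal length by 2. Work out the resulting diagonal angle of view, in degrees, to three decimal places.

Effective focal length f = 17.2 × 2 = 34.4 mm.
Sensor diagonal = √(53.7² + 40.2²) = √4499.7300 ≈ 67.0800 mm.
α = 2·arctan(67.080 / (2 × 34.4)) = 2·arctan(0.97500) ≈ 88.5496°.

88.550°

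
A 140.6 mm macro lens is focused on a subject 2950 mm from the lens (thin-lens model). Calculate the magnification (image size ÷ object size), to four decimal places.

0.0500×

Thin lens: 1/f = 1/dₒ + 1/dᵢ → 1/dᵢ = 1/140.6 − 1/2950 = 0.0067734 mm⁻¹, so dᵢ ≈ 147.6365 mm.
Magnification m = dᵢ/dₒ = 147.6365/2950 ≈ 0.05005.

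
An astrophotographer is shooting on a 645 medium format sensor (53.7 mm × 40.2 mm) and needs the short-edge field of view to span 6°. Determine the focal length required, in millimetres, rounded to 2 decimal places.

From α = 2·arctan(h/2f) we get f = h / (2·tan(α/2)).
With h = 40.2 mm and α/2 = 3°, tan(α/2) ≈ 0.05241, so f ≈ 40.2 / 0.10482 ≈ 383.5308 mm.

383.53 mm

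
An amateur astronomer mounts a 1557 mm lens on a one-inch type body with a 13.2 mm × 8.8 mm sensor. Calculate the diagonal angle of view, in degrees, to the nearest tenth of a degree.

0.6°

Sensor diagonal = √(13.2² + 8.8²) = √251.6800 ≈ 15.8644 mm.
Angle of view α = 2·arctan(d/2f) with d = 15.8644 mm and f = 1557 mm.
d/2f = 0.00509; arctan(0.00509) ≈ 0.2919°, so α ≈ 0.5838°.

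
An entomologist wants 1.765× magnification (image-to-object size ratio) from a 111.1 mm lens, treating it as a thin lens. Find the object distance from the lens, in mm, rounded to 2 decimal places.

With m = dᵢ/dₒ and 1/f = 1/dₒ + 1/dᵢ, substituting dᵢ = m·dₒ gives 1/f = (1 + 1/m)/dₒ, hence dₒ = f·(1 + 1/m).
dₒ = 111.1 × (1 + 1/1.765) = 111.1 × 1.56657 ≈ 174.046 mm.

174.05 mm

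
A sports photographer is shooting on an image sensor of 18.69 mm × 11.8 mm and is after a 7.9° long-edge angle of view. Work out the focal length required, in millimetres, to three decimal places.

135.337 mm

From α = 2·arctan(w/2f) we get f = w / (2·tan(α/2)).
With w = 18.69 mm and α/2 = 3.95°, tan(α/2) ≈ 0.06905, so f ≈ 18.69 / 0.13810 ≈ 135.3368 mm.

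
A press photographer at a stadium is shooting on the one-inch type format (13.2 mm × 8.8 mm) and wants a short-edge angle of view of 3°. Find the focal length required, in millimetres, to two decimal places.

From α = 2·arctan(h/2f) we get f = h / (2·tan(α/2)).
With h = 8.8 mm and α/2 = 1.5°, tan(α/2) ≈ 0.02619, so f ≈ 8.8 / 0.05237 ≈ 168.0292 mm.

168.03 mm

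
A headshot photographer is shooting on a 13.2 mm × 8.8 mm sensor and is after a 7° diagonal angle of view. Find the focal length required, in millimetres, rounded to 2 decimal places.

Sensor diagonal = √(13.2² + 8.8²) = √251.6800 ≈ 15.8644 mm.
From α = 2·arctan(d/2f) we get f = d / (2·tan(α/2)).
With d = 15.8644 mm and α/2 = 3.5°, tan(α/2) ≈ 0.06116, so f ≈ 15.8644 / 0.12233 ≈ 129.6905 mm.

129.69 mm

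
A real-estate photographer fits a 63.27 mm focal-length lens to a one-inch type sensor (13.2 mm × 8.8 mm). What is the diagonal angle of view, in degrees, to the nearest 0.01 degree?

14.29°

Sensor diagonal = √(13.2² + 8.8²) = √251.6800 ≈ 15.8644 mm.
Angle of view α = 2·arctan(d/2f) with d = 15.8644 mm and f = 63.27 mm.
d/2f = 0.12537; arctan(0.12537) ≈ 7.1459°, so α ≈ 14.2919°.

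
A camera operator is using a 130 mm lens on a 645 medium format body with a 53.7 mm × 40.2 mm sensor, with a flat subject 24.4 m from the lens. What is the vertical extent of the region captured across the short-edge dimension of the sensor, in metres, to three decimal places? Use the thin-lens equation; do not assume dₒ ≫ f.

dₒ: 24.4 m = 24400 mm.
Similar triangles through the lens centre give W/dₒ = h/dᵢ; with 1/f = 1/dₒ + 1/dᵢ this gives W = h·(dₒ − f)/f.
W = 40.2 mm × (24400 − 130) / 130 = 40.2 × 186.6923 ≈ 7505.031 mm = 7.50503 m.

7.505 m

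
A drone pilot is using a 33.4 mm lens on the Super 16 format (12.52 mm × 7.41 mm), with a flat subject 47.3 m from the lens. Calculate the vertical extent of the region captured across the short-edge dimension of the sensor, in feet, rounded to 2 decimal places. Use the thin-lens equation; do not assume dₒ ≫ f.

34.40 ft

dₒ: 47.3 m = 47300 mm.
Similar triangles through the lens centre give W/dₒ = h/dᵢ; with 1/f = 1/dₒ + 1/dᵢ this gives W = h·(dₒ − f)/f.
W = 7.41 mm × (47300 − 33.4) / 33.4 = 7.41 × 1415.1677 ≈ 10486.392 mm = 10486.392/304.8 ft = 34.4042 ft.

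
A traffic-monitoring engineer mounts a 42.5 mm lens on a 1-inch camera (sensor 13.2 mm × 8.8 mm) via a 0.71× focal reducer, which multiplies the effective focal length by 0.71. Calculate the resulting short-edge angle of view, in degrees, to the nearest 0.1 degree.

16.6°

Effective focal length f = 42.5 × 0.71 = 30.175 mm.
α = 2·arctan(8.8 / (2 × 30.175)) = 2·arctan(0.14582) ≈ 16.5924°.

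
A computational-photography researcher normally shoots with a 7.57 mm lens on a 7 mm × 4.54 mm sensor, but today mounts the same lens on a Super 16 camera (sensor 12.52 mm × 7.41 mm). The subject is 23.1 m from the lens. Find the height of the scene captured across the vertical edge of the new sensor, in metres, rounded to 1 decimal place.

The focal length stays 7.57 mm; the relevant sensor dimension is now h = 7.41 mm. Object distance dₒ = 23.1 m = 23100 mm.
Thin-lens field height W = h·(dₒ − f)/f = 7.41 × (23100 − 7.57)/7.57 ≈ 22604.347 mm = 22.6043 m.

22.6 m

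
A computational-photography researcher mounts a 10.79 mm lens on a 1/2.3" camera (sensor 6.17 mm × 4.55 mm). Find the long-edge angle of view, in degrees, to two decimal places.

Angle of view α = 2·arctan(w/2f) with w = 6.17 mm and f = 10.79 mm.
w/2f = 0.28591; arctan(0.28591) ≈ 15.9559°, so α ≈ 31.9118°.

31.91°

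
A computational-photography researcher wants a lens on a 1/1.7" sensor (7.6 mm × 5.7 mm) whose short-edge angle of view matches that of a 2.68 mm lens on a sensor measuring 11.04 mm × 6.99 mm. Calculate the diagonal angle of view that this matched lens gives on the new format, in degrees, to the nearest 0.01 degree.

130.59°

Equal short-edge AOV ⇒ f₂ = f₁ · 5.7/6.99 = 2.68 × 0.81545 ≈ 2.1854 mm.
Sensor diagonal = √(7.6² + 5.7²) = √90.2500 ≈ 9.5000 mm.
Diagonal AOV on the new format = 2·arctan(9.5000 / (2 × 2.1854)) = 2·arctan(2.17351) ≈ 130.5870°.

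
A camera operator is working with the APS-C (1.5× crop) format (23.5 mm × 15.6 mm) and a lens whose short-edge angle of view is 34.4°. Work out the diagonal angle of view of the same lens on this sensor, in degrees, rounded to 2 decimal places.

58.47°

From the short-edge AOV: f = 15.6 / (2·tan(17.2°)) = 15.6 / 0.61910 ≈ 25.1977 mm.
Sensor diagonal = √(23.5² + 15.6²) = √795.6100 ≈ 28.2066 mm.
Diagonal AOV = 2·arctan(28.2066 / (2 × 25.1977)) = 2·arctan(0.55970) ≈ 58.4719°.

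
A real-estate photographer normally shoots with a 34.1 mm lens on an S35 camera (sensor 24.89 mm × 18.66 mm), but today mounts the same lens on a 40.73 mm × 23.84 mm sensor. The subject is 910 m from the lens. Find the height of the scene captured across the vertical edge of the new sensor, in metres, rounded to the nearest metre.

636 m

The focal length stays 34.1 mm; the relevant sensor dimension is now h = 23.84 mm. Object distance dₒ = 910 m = 910000 mm.
Thin-lens field height W = h·(dₒ − f)/f = 23.84 × (910000 − 34.1)/34.1 ≈ 636175.573 mm = 636.176 m.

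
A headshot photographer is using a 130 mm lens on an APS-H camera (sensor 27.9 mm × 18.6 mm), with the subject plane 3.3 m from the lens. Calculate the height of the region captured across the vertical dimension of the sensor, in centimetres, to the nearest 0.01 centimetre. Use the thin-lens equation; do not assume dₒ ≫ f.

45.36 cm

dₒ: 3.3 m = 3300 mm.
Similar triangles through the lens centre give W/dₒ = h/dᵢ; with 1/f = 1/dₒ + 1/dᵢ this gives W = h·(dₒ − f)/f.
W = 18.6 mm × (3300 − 130) / 130 = 18.6 × 24.3846 ≈ 453.554 mm = 45.3554 cm.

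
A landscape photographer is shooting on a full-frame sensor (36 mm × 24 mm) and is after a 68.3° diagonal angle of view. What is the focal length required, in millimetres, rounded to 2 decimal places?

31.89 mm

Sensor diagonal = √(36² + 24²) = √1872.0000 ≈ 43.2666 mm.
From α = 2·arctan(d/2f) we get f = d / (2·tan(α/2)).
With d = 43.2666 mm and α/2 = 34.15°, tan(α/2) ≈ 0.67832, so f ≈ 43.2666 / 1.35665 ≈ 31.8923 mm.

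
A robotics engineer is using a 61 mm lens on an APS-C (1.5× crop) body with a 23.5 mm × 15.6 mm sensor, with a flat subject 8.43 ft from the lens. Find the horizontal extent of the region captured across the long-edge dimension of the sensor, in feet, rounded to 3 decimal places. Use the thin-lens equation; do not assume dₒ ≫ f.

dₒ: 8.43 ft × 304.8 mm/ft = 2569.46 mm.
Similar triangles through the lens centre give W/dₒ = w/dᵢ; with 1/f = 1/dₒ + 1/dᵢ this gives W = w·(dₒ − f)/f.
W = 23.5 mm × (2569.46 − 61) / 61 = 23.5 × 41.1224 ≈ 966.375 mm = 966.375/304.8 ft = 3.17052 ft.

3.171 ft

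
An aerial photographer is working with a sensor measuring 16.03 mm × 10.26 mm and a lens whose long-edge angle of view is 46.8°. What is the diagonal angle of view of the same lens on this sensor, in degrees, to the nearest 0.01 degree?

54.39°

From the long-edge AOV: f = 16.03 / (2·tan(23.4°)) = 16.03 / 0.86548 ≈ 18.5216 mm.
Sensor diagonal = √(16.03² + 10.26²) = √362.2285 ≈ 19.0323 mm.
Diagonal AOV = 2·arctan(19.0323 / (2 × 18.5216)) = 2·arctan(0.51379) ≈ 54.3871°.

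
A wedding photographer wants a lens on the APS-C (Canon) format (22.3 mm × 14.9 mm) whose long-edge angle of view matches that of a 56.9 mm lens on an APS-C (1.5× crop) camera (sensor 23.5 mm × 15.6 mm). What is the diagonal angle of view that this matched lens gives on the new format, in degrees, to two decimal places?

Equal long-edge AOV ⇒ f₂ = f₁ · 22.3/23.5 = 56.9 × 0.94894 ≈ 53.9945 mm.
Sensor diagonal = √(22.3² + 14.9²) = √719.3000 ≈ 26.8198 mm.
Diagonal AOV on the new format = 2·arctan(26.8198 / (2 × 53.9945)) = 2·arctan(0.24836) ≈ 27.8952°.

27.90°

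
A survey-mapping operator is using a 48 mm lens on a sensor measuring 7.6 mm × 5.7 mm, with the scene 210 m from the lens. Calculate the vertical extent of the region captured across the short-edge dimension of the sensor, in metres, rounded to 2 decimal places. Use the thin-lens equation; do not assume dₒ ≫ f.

24.93 m

dₒ: 210 m = 210000 mm.
Similar triangles through the lens centre give W/dₒ = h/dᵢ; with 1/f = 1/dₒ + 1/dᵢ this gives W = h·(dₒ − f)/f.
W = 5.7 mm × (210000 − 48) / 48 = 5.7 × 4374.0000 ≈ 24931.800 mm = 24.9318 m.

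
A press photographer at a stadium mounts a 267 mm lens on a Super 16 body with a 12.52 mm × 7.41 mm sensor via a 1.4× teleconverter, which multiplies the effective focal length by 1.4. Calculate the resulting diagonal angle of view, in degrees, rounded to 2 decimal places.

2.23°

Effective focal length f = 267 × 1.4 = 373.8 mm.
Sensor diagonal = √(12.52² + 7.41²) = √211.6585 ≈ 14.5485 mm.
α = 2·arctan(14.548 / (2 × 373.8)) = 2·arctan(0.01946) ≈ 2.2297°.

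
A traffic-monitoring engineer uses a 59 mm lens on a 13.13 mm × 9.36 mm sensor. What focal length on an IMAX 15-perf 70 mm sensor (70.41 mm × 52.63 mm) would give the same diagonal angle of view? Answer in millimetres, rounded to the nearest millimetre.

Sensor diagonal = √(13.13² + 9.36²) = √260.0065 ≈ 16.1247 mm.
Sensor diagonal = √(70.41² + 52.63²) = √7727.4850 ≈ 87.9061 mm.
Equal angle of view means equal diagonal/f ratio, so f₂ = f₁ · (diagonal₂/diagonal₁) = 59 × 87.9061/16.1247.
f₂ = 59 × 5.45164 ≈ 321.647 mm.

322 mm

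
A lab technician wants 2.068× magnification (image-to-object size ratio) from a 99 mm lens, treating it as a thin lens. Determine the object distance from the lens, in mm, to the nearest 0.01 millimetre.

With m = dᵢ/dₒ and 1/f = 1/dₒ + 1/dᵢ, substituting dᵢ = m·dₒ gives 1/f = (1 + 1/m)/dₒ, hence dₒ = f·(1 + 1/m).
dₒ = 99 × (1 + 1/2.068) = 99 × 1.48356 ≈ 146.872 mm.

146.87 mm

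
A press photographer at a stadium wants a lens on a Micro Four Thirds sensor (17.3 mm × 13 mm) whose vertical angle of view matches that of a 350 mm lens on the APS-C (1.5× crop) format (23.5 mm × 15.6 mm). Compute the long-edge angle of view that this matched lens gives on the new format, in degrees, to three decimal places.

Equal vertical AOV ⇒ f₂ = f₁ · 13/15.6 = 350 × 0.83333 ≈ 291.6667 mm.
Long-edge AOV on the new format = 2·arctan(17.3 / (2 × 291.6667)) = 2·arctan(0.02966) ≈ 3.3975°.

3.397°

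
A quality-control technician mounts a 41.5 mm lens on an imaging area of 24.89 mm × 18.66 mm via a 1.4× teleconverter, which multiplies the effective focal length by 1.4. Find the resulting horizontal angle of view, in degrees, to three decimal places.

24.180°

Effective focal length f = 41.5 × 1.4 = 58.1 mm.
α = 2·arctan(24.89 / (2 × 58.1)) = 2·arctan(0.21420) ≈ 24.1801°.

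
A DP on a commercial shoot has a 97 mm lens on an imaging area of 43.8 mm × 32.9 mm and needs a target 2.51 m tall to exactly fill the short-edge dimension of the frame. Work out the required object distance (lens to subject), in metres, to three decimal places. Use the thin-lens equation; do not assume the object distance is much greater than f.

7.497 m

W: 2.51 m = 2510 mm.
Magnification m = h/W = dᵢ/dₒ; combined with 1/f = 1/dₒ + 1/dᵢ this gives dₒ = f·(1 + W/h).
dₒ = 97 mm × (1 + 2510/32.9) = 97 × 77.2918 ≈ 7497.304 mm = 7.4973 m.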